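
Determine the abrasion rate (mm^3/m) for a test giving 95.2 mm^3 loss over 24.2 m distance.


Rate = volume_loss / distance
= 95.2 / 24.2
= 3.934 mm^3/m

3.934 mm^3/m


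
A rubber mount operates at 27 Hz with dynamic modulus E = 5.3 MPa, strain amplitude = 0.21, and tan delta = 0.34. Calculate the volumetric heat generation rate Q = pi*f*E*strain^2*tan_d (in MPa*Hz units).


Q = pi * f * E * strain^2 * tan_d
= pi * 27 * 5.3 * 0.21^2 * 0.34
= pi * 27 * 5.3 * 0.0441 * 0.34
= 6.7407

Q = 6.7407


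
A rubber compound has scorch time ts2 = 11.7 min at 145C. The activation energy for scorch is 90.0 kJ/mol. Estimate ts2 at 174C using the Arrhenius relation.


Convert temperatures: T1 = 145 + 273.15 = 418.15 K, T2 = 174 + 273.15 = 447.15 K
ts2_new = 11.7 * exp(90000 / 8.314 * (1/447.15 - 1/418.15))
1/T2 - 1/T1 = -1.5510e-04
ts2_new = 2.18 min

2.18 min


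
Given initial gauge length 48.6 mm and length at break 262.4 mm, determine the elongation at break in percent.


Elongation = (Lf - L0) / L0 * 100
= (262.4 - 48.6) / 48.6 * 100
= 213.8 / 48.6 * 100
= 439.9%

439.9%


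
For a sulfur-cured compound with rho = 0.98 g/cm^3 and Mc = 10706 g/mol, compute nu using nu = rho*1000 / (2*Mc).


nu = rho * 1000 / (2 * Mc)
nu = 0.98 * 1000 / (2 * 10706)
nu = 980.0 / 21412
nu = 0.0458 mol/L

0.0458 mol/L


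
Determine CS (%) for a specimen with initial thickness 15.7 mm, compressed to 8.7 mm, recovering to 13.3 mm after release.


CS = (t0 - recovered) / (t0 - ts) * 100
= (15.7 - 13.3) / (15.7 - 8.7) * 100
= 2.4 / 7.0 * 100
= 34.3%

34.3%


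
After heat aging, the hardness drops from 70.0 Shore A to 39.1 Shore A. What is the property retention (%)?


Retention = aged / original * 100
= 39.1 / 70.0 * 100
= 55.9%

55.9%


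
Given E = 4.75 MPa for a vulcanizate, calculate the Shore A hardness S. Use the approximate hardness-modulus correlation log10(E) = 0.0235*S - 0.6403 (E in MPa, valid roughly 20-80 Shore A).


log10(E) = 0.0235*S - 0.6403  =>  S = (log10(E) + 0.6403) / 0.0235
log10(4.75) = 0.676694
S = (0.676694 + 0.6403) / 0.0235 = 1.316994 / 0.0235
S = 56.0

Shore A = 56.0


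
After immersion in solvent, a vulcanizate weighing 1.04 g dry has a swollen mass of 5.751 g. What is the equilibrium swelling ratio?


Q = W_swollen / W_dry
Q = 5.751 / 1.04
Q = 5.53

Q = 5.53


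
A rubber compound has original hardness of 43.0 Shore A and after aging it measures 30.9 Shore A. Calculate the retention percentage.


Retention = aged / original * 100
= 30.9 / 43.0 * 100
= 71.9%

71.9%


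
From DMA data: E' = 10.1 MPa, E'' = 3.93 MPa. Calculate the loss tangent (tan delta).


tan delta = E'' / E'
= 3.93 / 10.1
= 0.3891

tan delta = 0.3891


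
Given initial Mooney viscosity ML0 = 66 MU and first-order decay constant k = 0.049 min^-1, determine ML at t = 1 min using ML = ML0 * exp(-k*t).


ML = ML0 * exp(-k * t)
ML = 66 * exp(-0.049 * 1)
ML = 66 * 0.9522
ML = 62.84 MU

62.84 MU


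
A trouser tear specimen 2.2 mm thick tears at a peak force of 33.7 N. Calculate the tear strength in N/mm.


Tear strength = force / thickness
= 33.7 / 2.2
= 15.32 N/mm

15.32 N/mm


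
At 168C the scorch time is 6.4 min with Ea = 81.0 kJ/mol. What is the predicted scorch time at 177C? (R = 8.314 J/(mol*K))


Convert temperatures: T1 = 168 + 273.15 = 441.15 K, T2 = 177 + 273.15 = 450.15 K
ts2_new = 6.4 * exp(81000 / 8.314 * (1/450.15 - 1/441.15))
1/T2 - 1/T1 = -4.5321e-05
ts2_new = 4.12 min

4.12 min


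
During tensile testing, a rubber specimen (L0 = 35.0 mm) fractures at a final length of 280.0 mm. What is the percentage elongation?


Elongation = (Lf - L0) / L0 * 100
= (280.0 - 35.0) / 35.0 * 100
= 245.0 / 35.0 * 100
= 700.0%

700.0%


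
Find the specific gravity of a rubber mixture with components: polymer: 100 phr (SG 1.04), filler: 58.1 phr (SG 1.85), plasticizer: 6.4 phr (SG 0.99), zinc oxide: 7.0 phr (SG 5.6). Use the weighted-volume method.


Sum of weights = 171.5
Volume contributions:
  polymer: 100/1.04 = 96.1538
  filler: 58.1/1.85 = 31.4054
  plasticizer: 6.4/0.99 = 6.4646
  zinc oxide: 7.0/5.6 = 1.2500
Sum of volumes = 135.2739
SG = 171.5 / 135.2739 = 1.268

SG = 1.268


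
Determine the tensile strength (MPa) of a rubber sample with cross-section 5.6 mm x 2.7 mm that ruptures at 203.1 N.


Area = width * thickness = 5.6 * 2.7 = 15.12 mm^2
TS = force / area = 203.1 / 15.12 = 13.43 MPa

13.43 MPa


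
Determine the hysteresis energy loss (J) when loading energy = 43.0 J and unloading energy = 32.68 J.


Hysteresis loss = loading - unloading
= 43.0 - 32.68
= 10.32 J

10.32 J


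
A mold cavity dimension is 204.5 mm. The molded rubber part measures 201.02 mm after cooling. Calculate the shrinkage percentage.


Shrinkage = (mold - part) / mold * 100
= (204.5 - 201.02) / 204.5 * 100
= 3.48 / 204.5 * 100
= 1.7%

1.7%


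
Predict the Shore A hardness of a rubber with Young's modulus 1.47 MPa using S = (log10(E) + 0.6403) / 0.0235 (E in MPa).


log10(E) = 0.0235*S - 0.6403  =>  S = (log10(E) + 0.6403) / 0.0235
log10(1.47) = 0.167317
S = (0.167317 + 0.6403) / 0.0235 = 0.807617 / 0.0235
S = 34.4

Shore A = 34.4


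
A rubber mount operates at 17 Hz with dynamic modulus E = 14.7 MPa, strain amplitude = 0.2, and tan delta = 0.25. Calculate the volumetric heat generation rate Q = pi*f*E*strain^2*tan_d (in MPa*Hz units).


Q = pi * f * E * strain^2 * tan_d
= pi * 17 * 14.7 * 0.2^2 * 0.25
= pi * 17 * 14.7 * 0.0400 * 0.25
= 7.8508

Q = 7.8508


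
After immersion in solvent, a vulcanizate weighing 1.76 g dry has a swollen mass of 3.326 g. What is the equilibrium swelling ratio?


Q = W_swollen / W_dry
Q = 3.326 / 1.76
Q = 1.89

Q = 1.89


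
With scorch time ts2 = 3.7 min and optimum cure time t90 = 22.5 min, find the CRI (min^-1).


CRI = 100 / (t90 - ts2)
= 100 / (22.5 - 3.7)
= 100 / 18.8
= 5.32 min^-1

5.32 min^-1


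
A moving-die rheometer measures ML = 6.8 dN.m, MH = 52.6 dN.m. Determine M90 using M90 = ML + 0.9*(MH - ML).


M90 = ML + 0.9 * (MH - ML)
M90 = 6.8 + 0.9 * (52.6 - 6.8)
M90 = 6.8 + 0.9 * 45.8
M90 = 48.02 dN.m

48.02 dN.m


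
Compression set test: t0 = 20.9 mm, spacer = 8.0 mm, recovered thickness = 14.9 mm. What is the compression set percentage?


CS = (t0 - recovered) / (t0 - ts) * 100
= (20.9 - 14.9) / (20.9 - 8.0) * 100
= 6.0 / 12.9 * 100
= 46.5%

46.5%


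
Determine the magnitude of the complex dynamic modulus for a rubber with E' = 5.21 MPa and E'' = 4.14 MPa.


|E*| = sqrt(E'^2 + E''^2)
= sqrt(5.21^2 + 4.14^2)
= sqrt(27.1441 + 17.1396)
= 6.655 MPa

6.655 MPa


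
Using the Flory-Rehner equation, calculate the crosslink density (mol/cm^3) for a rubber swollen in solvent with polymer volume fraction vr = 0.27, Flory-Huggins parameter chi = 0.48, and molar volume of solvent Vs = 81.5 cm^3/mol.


ln(1 - vr) = ln(1 - 0.27) = -0.3147
Numerator = -((-0.3147) + 0.27 + 0.48 * 0.27^2) = 0.0097
Denominator = 81.5 * (0.27^(1/3) - 0.27/2) = 41.6734
nu = 0.0097 / 41.6734 = 2.3321e-04 mol/cm^3

2.3321e-04 mol/cm^3


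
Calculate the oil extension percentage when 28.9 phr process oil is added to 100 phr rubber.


Oil % = oil / (100 + oil) * 100
= 28.9 / (100 + 28.9) * 100
= 28.9 / 128.9 * 100
= 22.42%

22.42%


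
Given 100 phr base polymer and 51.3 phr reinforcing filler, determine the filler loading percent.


Filler % = filler / (rubber + filler) * 100
= 51.3 / (100 + 51.3) * 100
= 51.3 / 151.3 * 100
= 33.91%

33.91%


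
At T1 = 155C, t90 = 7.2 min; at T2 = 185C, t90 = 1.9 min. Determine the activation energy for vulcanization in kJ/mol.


T1 = 428.15 K, T2 = 458.15 K
1/T1 - 1/T2 = 1.5294e-04
ln(t1/t2) = ln(7.2/1.9) = 1.3322
Ea = 8.314 * 1.3322 / 1.5294e-04 = 72422.0279 J/mol
Ea = 72.42 kJ/mol

72.42 kJ/mol


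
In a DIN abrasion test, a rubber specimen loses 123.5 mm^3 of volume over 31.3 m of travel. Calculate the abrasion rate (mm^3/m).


Rate = volume_loss / distance
= 123.5 / 31.3
= 3.946 mm^3/m

3.946 mm^3/m


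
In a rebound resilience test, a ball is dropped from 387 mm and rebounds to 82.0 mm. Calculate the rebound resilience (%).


Resilience = h_rebound / h_drop * 100
= 82.0 / 387 * 100
= 21.2%

21.2%


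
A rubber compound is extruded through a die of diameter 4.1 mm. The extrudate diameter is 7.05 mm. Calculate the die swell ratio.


Die swell ratio = D_extrudate / D_die
= 7.05 / 4.1
= 1.72

Die swell = 1.72


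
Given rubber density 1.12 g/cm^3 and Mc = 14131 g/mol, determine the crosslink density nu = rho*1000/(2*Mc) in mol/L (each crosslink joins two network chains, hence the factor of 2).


nu = rho * 1000 / (2 * Mc)
nu = 1.12 * 1000 / (2 * 14131)
nu = 1120.0 / 28262
nu = 0.0396 mol/L

0.0396 mol/L


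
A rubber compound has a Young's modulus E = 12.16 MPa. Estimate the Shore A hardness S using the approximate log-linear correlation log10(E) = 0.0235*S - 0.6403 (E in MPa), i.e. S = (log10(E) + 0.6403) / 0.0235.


log10(E) = 0.0235*S - 0.6403  =>  S = (log10(E) + 0.6403) / 0.0235
log10(12.16) = 1.084934
S = (1.084934 + 0.6403) / 0.0235 = 1.725234 / 0.0235
S = 73.4

Shore A = 73.4


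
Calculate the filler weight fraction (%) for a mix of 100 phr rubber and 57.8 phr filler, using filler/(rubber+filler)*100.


Filler % = filler / (rubber + filler) * 100
= 57.8 / (100 + 57.8) * 100
= 57.8 / 157.8 * 100
= 36.63%

36.63%


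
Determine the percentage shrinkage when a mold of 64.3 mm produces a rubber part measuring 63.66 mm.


Shrinkage = (mold - part) / mold * 100
= (64.3 - 63.66) / 64.3 * 100
= 0.64 / 64.3 * 100
= 1.0%

1.0%


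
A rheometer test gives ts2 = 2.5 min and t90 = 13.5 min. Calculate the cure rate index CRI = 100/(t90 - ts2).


CRI = 100 / (t90 - ts2)
= 100 / (13.5 - 2.5)
= 100 / 11.0
= 9.09 min^-1

9.09 min^-1


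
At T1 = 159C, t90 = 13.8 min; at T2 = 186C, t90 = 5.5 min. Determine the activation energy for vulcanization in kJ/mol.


T1 = 432.15 K, T2 = 459.15 K
1/T1 - 1/T2 = 1.3607e-04
ln(t1/t2) = ln(13.8/5.5) = 0.9199
Ea = 8.314 * 0.9199 / 1.3607e-04 = 56206.3857 J/mol
Ea = 56.21 kJ/mol

56.21 kJ/mol


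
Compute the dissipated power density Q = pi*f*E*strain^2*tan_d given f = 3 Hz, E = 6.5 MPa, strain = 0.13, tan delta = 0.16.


Q = pi * f * E * strain^2 * tan_d
= pi * 3 * 6.5 * 0.13^2 * 0.16
= pi * 3 * 6.5 * 0.0169 * 0.16
= 0.1656

Q = 0.1656


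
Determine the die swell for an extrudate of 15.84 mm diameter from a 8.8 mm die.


Die swell ratio = D_extrudate / D_die
= 15.84 / 8.8
= 1.8

Die swell = 1.8


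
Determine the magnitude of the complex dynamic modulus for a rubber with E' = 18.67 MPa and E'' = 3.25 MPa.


|E*| = sqrt(E'^2 + E''^2)
= sqrt(18.67^2 + 3.25^2)
= sqrt(348.5689 + 10.5625)
= 18.951 MPa

18.951 MPa


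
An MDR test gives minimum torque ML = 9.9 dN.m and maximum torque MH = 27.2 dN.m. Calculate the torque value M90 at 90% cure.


M90 = ML + 0.9 * (MH - ML)
M90 = 9.9 + 0.9 * (27.2 - 9.9)
M90 = 9.9 + 0.9 * 17.3
M90 = 25.47 dN.m

25.47 dN.m


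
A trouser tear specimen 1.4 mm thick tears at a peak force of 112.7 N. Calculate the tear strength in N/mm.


Tear strength = force / thickness
= 112.7 / 1.4
= 80.5 N/mm

80.5 N/mm


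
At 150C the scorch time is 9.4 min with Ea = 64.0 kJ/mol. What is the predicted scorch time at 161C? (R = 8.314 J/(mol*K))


Convert temperatures: T1 = 150 + 273.15 = 423.15 K, T2 = 161 + 273.15 = 434.15 K
ts2_new = 9.4 * exp(64000 / 8.314 * (1/434.15 - 1/423.15))
1/T2 - 1/T1 = -5.9877e-05
ts2_new = 5.93 min

5.93 min


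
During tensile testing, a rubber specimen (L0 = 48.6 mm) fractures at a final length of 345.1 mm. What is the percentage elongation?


Elongation = (Lf - L0) / L0 * 100
= (345.1 - 48.6) / 48.6 * 100
= 296.5 / 48.6 * 100
= 610.1%

610.1%


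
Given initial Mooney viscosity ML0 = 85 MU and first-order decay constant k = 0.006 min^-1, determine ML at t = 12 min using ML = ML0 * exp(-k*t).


ML = ML0 * exp(-k * t)
ML = 85 * exp(-0.006 * 12)
ML = 85 * 0.9305
ML = 79.1 MU

79.1 MU


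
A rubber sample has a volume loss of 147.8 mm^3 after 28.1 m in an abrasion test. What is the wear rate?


Rate = volume_loss / distance
= 147.8 / 28.1
= 5.26 mm^3/m

5.26 mm^3/m


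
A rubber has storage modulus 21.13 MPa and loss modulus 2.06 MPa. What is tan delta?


tan delta = E'' / E'
= 2.06 / 21.13
= 0.0975

tan delta = 0.0975


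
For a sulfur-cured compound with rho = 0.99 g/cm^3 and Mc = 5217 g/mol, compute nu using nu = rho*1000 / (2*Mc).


nu = rho * 1000 / (2 * Mc)
nu = 0.99 * 1000 / (2 * 5217)
nu = 990.0 / 10434
nu = 0.0949 mol/L

0.0949 mol/L


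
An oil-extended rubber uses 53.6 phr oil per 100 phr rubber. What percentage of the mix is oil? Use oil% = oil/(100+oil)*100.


Oil % = oil / (100 + oil) * 100
= 53.6 / (100 + 53.6) * 100
= 53.6 / 153.6 * 100
= 34.9%

34.9%


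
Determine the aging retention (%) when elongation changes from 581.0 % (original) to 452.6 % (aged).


Retention = aged / original * 100
= 452.6 / 581.0 * 100
= 77.9%

77.9%


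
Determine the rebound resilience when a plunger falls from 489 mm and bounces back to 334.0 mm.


Resilience = h_rebound / h_drop * 100
= 334.0 / 489 * 100
= 68.3%

68.3%


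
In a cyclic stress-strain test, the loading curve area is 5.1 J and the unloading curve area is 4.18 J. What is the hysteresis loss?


Hysteresis loss = loading - unloading
= 5.1 - 4.18
= 0.92 J

0.92 J


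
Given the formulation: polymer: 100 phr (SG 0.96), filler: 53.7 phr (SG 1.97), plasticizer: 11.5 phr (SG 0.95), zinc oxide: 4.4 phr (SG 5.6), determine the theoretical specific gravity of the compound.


Sum of weights = 169.6
Volume contributions:
  polymer: 100/0.96 = 104.1667
  filler: 53.7/1.97 = 27.2589
  plasticizer: 11.5/0.95 = 12.1053
  zinc oxide: 4.4/5.6 = 0.7857
Sum of volumes = 144.3165
SG = 169.6 / 144.3165 = 1.175

SG = 1.175


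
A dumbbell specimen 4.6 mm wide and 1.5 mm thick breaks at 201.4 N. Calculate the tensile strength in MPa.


Area = width * thickness = 4.6 * 1.5 = 6.9 mm^2
TS = force / area = 201.4 / 6.9 = 29.19 MPa

29.19 MPa


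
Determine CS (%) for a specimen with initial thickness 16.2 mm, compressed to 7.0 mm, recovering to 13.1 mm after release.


CS = (t0 - recovered) / (t0 - ts) * 100
= (16.2 - 13.1) / (16.2 - 7.0) * 100
= 3.1 / 9.2 * 100
= 33.7%

33.7%


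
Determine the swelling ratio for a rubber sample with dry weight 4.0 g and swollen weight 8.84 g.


Q = W_swollen / W_dry
Q = 8.84 / 4.0
Q = 2.21

Q = 2.21


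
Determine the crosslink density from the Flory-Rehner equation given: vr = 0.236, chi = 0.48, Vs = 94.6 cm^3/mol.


ln(1 - vr) = ln(1 - 0.236) = -0.2692
Numerator = -((-0.2692) + 0.236 + 0.48 * 0.236^2) = 0.0065
Denominator = 94.6 * (0.236^(1/3) - 0.236/2) = 47.2976
nu = 0.0065 / 47.2976 = 1.3644e-04 mol/cm^3

1.3644e-04 mol/cm^3


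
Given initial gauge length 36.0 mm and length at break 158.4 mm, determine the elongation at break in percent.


Elongation = (Lf - L0) / L0 * 100
= (158.4 - 36.0) / 36.0 * 100
= 122.4 / 36.0 * 100
= 340.0%

340.0%


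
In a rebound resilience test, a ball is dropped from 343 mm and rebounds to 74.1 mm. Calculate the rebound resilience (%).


Resilience = h_rebound / h_drop * 100
= 74.1 / 343 * 100
= 21.6%

21.6%


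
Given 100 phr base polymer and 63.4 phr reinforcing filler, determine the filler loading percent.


Filler % = filler / (rubber + filler) * 100
= 63.4 / (100 + 63.4) * 100
= 63.4 / 163.4 * 100
= 38.8%

38.8%


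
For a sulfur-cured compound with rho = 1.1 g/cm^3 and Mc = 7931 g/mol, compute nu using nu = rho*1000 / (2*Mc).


nu = rho * 1000 / (2 * Mc)
nu = 1.1 * 1000 / (2 * 7931)
nu = 1100.0 / 15862
nu = 0.0693 mol/L

0.0693 mol/L


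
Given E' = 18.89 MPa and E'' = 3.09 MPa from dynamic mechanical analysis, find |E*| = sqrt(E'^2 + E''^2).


|E*| = sqrt(E'^2 + E''^2)
= sqrt(18.89^2 + 3.09^2)
= sqrt(356.8321 + 9.5481)
= 19.141 MPa

19.141 MPa


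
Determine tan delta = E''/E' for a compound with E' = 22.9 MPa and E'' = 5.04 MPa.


tan delta = E'' / E'
= 5.04 / 22.9
= 0.2201

tan delta = 0.2201


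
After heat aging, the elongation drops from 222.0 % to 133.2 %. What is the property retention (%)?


Retention = aged / original * 100
= 133.2 / 222.0 * 100
= 60.0%

60.0%


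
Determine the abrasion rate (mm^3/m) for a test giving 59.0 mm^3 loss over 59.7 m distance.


Rate = volume_loss / distance
= 59.0 / 59.7
= 0.988 mm^3/m

0.988 mm^3/m


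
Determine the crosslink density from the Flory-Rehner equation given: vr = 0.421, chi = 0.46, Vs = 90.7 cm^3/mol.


ln(1 - vr) = ln(1 - 0.421) = -0.5465
Numerator = -((-0.5465) + 0.421 + 0.46 * 0.421^2) = 0.0439
Denominator = 90.7 * (0.421^(1/3) - 0.421/2) = 48.8856
nu = 0.0439 / 48.8856 = 8.9846e-04 mol/cm^3

8.9846e-04 mol/cm^3


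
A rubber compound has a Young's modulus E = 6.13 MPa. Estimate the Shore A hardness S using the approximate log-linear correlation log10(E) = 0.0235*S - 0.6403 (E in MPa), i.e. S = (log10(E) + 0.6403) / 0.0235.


log10(E) = 0.0235*S - 0.6403  =>  S = (log10(E) + 0.6403) / 0.0235
log10(6.13) = 0.787460
S = (0.787460 + 0.6403) / 0.0235 = 1.427760 / 0.0235
S = 60.8

Shore A = 60.8


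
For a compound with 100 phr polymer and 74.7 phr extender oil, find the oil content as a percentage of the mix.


Oil % = oil / (100 + oil) * 100
= 74.7 / (100 + 74.7) * 100
= 74.7 / 174.7 * 100
= 42.76%

42.76%


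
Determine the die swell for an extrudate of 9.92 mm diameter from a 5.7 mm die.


Die swell ratio = D_extrudate / D_die
= 9.92 / 5.7
= 1.74

Die swell = 1.74


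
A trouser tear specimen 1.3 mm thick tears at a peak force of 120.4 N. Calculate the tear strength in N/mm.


Tear strength = force / thickness
= 120.4 / 1.3
= 92.62 N/mm

92.62 N/mm


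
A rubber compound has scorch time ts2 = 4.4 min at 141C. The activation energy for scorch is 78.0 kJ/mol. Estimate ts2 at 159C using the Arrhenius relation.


Convert temperatures: T1 = 141 + 273.15 = 414.15 K, T2 = 159 + 273.15 = 432.15 K
ts2_new = 4.4 * exp(78000 / 8.314 * (1/432.15 - 1/414.15))
1/T2 - 1/T1 = -1.0057e-04
ts2_new = 1.71 min

1.71 min


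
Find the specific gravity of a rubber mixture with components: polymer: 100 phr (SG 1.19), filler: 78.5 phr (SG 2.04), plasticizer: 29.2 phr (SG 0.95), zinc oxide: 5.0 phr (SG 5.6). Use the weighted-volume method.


Sum of weights = 212.7
Volume contributions:
  polymer: 100/1.19 = 84.0336
  filler: 78.5/2.04 = 38.4804
  plasticizer: 29.2/0.95 = 30.7368
  zinc oxide: 5.0/5.6 = 0.8929
Sum of volumes = 154.1437
SG = 212.7 / 154.1437 = 1.38

SG = 1.38


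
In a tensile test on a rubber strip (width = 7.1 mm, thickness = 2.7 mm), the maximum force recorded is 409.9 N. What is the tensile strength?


Area = width * thickness = 7.1 * 2.7 = 19.17 mm^2
TS = force / area = 409.9 / 19.17 = 21.38 MPa

21.38 MPa


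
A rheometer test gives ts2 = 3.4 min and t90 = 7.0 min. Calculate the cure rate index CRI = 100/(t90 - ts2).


CRI = 100 / (t90 - ts2)
= 100 / (7.0 - 3.4)
= 100 / 3.6
= 27.78 min^-1

27.78 min^-1


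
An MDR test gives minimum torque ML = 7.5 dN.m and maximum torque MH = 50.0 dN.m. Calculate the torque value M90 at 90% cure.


M90 = ML + 0.9 * (MH - ML)
M90 = 7.5 + 0.9 * (50.0 - 7.5)
M90 = 7.5 + 0.9 * 42.5
M90 = 45.75 dN.m

45.75 dN.m


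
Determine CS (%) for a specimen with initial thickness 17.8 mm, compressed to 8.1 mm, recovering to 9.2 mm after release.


CS = (t0 - recovered) / (t0 - ts) * 100
= (17.8 - 9.2) / (17.8 - 8.1) * 100
= 8.6 / 9.7 * 100
= 88.7%

88.7%


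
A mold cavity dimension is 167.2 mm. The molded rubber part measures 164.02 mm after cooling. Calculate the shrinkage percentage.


Shrinkage = (mold - part) / mold * 100
= (167.2 - 164.02) / 167.2 * 100
= 3.18 / 167.2 * 100
= 1.9%

1.9%


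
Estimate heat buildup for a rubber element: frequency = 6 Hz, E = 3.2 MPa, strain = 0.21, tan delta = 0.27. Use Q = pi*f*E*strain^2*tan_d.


Q = pi * f * E * strain^2 * tan_d
= pi * 6 * 3.2 * 0.21^2 * 0.27
= pi * 6 * 3.2 * 0.0441 * 0.27
= 0.7182

Q = 0.7182


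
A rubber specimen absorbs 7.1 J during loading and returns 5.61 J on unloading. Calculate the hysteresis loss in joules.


Hysteresis loss = loading - unloading
= 7.1 - 5.61
= 1.49 J

1.49 J


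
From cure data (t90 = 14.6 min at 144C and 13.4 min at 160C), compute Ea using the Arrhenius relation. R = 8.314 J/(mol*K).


T1 = 417.15 K, T2 = 433.15 K
1/T1 - 1/T2 = 8.8550e-05
ln(t1/t2) = ln(14.6/13.4) = 0.0858
Ea = 8.314 * 0.0858 / 8.8550e-05 = 8052.6704 J/mol
Ea = 8.05 kJ/mol

8.05 kJ/mol


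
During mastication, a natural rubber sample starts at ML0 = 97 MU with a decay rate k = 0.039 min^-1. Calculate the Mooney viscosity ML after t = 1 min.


ML = ML0 * exp(-k * t)
ML = 97 * exp(-0.039 * 1)
ML = 97 * 0.9618
ML = 93.29 MU

93.29 MU


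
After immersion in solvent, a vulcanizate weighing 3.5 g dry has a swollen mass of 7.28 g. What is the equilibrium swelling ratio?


Q = W_swollen / W_dry
Q = 7.28 / 3.5
Q = 2.08

Q = 2.08


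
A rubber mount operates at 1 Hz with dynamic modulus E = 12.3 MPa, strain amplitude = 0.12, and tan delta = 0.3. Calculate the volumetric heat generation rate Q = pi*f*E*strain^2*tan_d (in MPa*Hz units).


Q = pi * f * E * strain^2 * tan_d
= pi * 1 * 12.3 * 0.12^2 * 0.3
= pi * 1 * 12.3 * 0.0144 * 0.3
= 0.1669

Q = 0.1669


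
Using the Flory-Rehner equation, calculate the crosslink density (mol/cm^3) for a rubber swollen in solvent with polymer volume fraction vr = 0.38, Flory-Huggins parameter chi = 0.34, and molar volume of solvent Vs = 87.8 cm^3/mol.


ln(1 - vr) = ln(1 - 0.38) = -0.4780
Numerator = -((-0.4780) + 0.38 + 0.34 * 0.38^2) = 0.0489
Denominator = 87.8 * (0.38^(1/3) - 0.38/2) = 46.9129
nu = 0.0489 / 46.9129 = 0.0010 mol/cm^3

0.0010 mol/cm^3


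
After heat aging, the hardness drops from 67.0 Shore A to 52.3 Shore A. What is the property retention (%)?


Retention = aged / original * 100
= 52.3 / 67.0 * 100
= 78.1%

78.1%


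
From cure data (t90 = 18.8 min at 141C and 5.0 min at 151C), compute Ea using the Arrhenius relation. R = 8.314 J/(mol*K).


T1 = 414.15 K, T2 = 424.15 K
1/T1 - 1/T2 = 5.6928e-05
ln(t1/t2) = ln(18.8/5.0) = 1.3244
Ea = 8.314 * 1.3244 / 5.6928e-05 = 193424.9734 J/mol
Ea = 193.42 kJ/mol

193.42 kJ/mol


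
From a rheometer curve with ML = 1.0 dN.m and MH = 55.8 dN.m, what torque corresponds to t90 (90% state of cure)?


M90 = ML + 0.9 * (MH - ML)
M90 = 1.0 + 0.9 * (55.8 - 1.0)
M90 = 1.0 + 0.9 * 54.8
M90 = 50.32 dN.m

50.32 dN.m


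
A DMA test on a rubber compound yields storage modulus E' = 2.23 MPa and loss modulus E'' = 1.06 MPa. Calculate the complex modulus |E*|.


|E*| = sqrt(E'^2 + E''^2)
= sqrt(2.23^2 + 1.06^2)
= sqrt(4.9729 + 1.1236)
= 2.469 MPa

2.469 MPa


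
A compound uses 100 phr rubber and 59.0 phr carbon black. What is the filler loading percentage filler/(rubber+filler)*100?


Filler % = filler / (rubber + filler) * 100
= 59.0 / (100 + 59.0) * 100
= 59.0 / 159.0 * 100
= 37.11%

37.11%


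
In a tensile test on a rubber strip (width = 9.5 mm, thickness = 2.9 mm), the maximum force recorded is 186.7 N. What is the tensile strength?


Area = width * thickness = 9.5 * 2.9 = 27.55 mm^2
TS = force / area = 186.7 / 27.55 = 6.78 MPa

6.78 MPa


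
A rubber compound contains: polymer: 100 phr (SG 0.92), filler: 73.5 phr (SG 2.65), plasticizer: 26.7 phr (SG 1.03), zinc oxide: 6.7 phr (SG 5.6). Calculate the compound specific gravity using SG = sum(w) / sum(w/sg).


Sum of weights = 206.9
Volume contributions:
  polymer: 100/0.92 = 108.6957
  filler: 73.5/2.65 = 27.7358
  plasticizer: 26.7/1.03 = 25.9223
  zinc oxide: 6.7/5.6 = 1.1964
Sum of volumes = 163.5503
SG = 206.9 / 163.5503 = 1.265

SG = 1.265


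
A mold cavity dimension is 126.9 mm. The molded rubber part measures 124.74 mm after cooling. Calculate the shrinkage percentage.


Shrinkage = (mold - part) / mold * 100
= (126.9 - 124.74) / 126.9 * 100
= 2.16 / 126.9 * 100
= 1.7%

1.7%


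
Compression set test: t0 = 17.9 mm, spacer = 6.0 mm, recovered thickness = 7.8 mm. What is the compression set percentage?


CS = (t0 - recovered) / (t0 - ts) * 100
= (17.9 - 7.8) / (17.9 - 6.0) * 100
= 10.1 / 11.9 * 100
= 84.9%

84.9%


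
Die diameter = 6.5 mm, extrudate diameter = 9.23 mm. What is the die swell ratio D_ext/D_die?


Die swell ratio = D_extrudate / D_die
= 9.23 / 6.5
= 1.42

Die swell = 1.42


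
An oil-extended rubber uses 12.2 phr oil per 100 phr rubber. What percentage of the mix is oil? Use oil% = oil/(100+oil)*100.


Oil % = oil / (100 + oil) * 100
= 12.2 / (100 + 12.2) * 100
= 12.2 / 112.2 * 100
= 10.87%

10.87%


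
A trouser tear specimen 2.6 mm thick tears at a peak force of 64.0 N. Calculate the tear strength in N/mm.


Tear strength = force / thickness
= 64.0 / 2.6
= 24.62 N/mm

24.62 N/mm


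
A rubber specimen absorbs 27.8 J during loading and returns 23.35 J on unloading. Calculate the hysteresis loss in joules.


Hysteresis loss = loading - unloading
= 27.8 - 23.35
= 4.45 J

4.45 J


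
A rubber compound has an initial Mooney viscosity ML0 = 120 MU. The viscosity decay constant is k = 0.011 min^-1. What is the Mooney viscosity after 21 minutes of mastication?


ML = ML0 * exp(-k * t)
ML = 120 * exp(-0.011 * 21)
ML = 120 * 0.7937
ML = 95.25 MU

95.25 MU


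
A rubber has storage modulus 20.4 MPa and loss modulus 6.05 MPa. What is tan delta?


tan delta = E'' / E'
= 6.05 / 20.4
= 0.2966

tan delta = 0.2966


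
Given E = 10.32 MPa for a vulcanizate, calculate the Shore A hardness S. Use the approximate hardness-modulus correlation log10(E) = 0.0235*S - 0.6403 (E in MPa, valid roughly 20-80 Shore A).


log10(E) = 0.0235*S - 0.6403  =>  S = (log10(E) + 0.6403) / 0.0235
log10(10.32) = 1.013680
S = (1.013680 + 0.6403) / 0.0235 = 1.653980 / 0.0235
S = 70.4

Shore A = 70.4


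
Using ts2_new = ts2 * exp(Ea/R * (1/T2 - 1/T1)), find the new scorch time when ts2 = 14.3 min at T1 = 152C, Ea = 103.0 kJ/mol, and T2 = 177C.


Convert temperatures: T1 = 152 + 273.15 = 425.15 K, T2 = 177 + 273.15 = 450.15 K
ts2_new = 14.3 * exp(103000 / 8.314 * (1/450.15 - 1/425.15))
1/T2 - 1/T1 = -1.3063e-04
ts2_new = 2.83 min

2.83 min


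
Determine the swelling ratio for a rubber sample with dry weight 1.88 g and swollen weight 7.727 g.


Q = W_swollen / W_dry
Q = 7.727 / 1.88
Q = 4.11

Q = 4.11


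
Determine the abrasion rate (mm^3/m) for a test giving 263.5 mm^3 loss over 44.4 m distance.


Rate = volume_loss / distance
= 263.5 / 44.4
= 5.935 mm^3/m

5.935 mm^3/m


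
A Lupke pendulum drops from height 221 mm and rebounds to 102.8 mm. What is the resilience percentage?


Resilience = h_rebound / h_drop * 100
= 102.8 / 221 * 100
= 46.5%

46.5%


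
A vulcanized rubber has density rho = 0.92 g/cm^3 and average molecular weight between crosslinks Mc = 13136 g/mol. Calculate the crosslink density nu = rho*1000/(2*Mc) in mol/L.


nu = rho * 1000 / (2 * Mc)
nu = 0.92 * 1000 / (2 * 13136)
nu = 920.0 / 26272
nu = 0.0350 mol/L

0.0350 mol/L


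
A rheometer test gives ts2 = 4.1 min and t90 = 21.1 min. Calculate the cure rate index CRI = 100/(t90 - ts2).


CRI = 100 / (t90 - ts2)
= 100 / (21.1 - 4.1)
= 100 / 17.0
= 5.88 min^-1

5.88 min^-1


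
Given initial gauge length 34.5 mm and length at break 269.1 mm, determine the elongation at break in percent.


Elongation = (Lf - L0) / L0 * 100
= (269.1 - 34.5) / 34.5 * 100
= 234.6 / 34.5 * 100
= 680.0%

680.0%


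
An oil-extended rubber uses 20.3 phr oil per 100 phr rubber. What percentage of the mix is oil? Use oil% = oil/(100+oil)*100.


Oil % = oil / (100 + oil) * 100
= 20.3 / (100 + 20.3) * 100
= 20.3 / 120.3 * 100
= 16.87%

16.87%


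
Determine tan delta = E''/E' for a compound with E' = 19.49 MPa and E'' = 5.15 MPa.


tan delta = E'' / E'
= 5.15 / 19.49
= 0.2642

tan delta = 0.2642


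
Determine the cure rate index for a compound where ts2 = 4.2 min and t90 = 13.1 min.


CRI = 100 / (t90 - ts2)
= 100 / (13.1 - 4.2)
= 100 / 8.9
= 11.24 min^-1

11.24 min^-1


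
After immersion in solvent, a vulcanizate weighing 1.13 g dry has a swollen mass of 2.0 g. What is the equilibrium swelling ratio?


Q = W_swollen / W_dry
Q = 2.0 / 1.13
Q = 1.77

Q = 1.77


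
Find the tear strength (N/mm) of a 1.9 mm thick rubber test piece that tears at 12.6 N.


Tear strength = force / thickness
= 12.6 / 1.9
= 6.63 N/mm

6.63 N/mm


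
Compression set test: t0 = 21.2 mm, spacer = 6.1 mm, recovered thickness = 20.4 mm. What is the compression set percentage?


CS = (t0 - recovered) / (t0 - ts) * 100
= (21.2 - 20.4) / (21.2 - 6.1) * 100
= 0.8 / 15.1 * 100
= 5.3%

5.3%


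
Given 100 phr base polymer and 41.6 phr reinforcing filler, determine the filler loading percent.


Filler % = filler / (rubber + filler) * 100
= 41.6 / (100 + 41.6) * 100
= 41.6 / 141.6 * 100
= 29.38%

29.38%


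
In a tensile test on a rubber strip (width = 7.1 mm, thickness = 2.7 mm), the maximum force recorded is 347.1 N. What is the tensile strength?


Area = width * thickness = 7.1 * 2.7 = 19.17 mm^2
TS = force / area = 347.1 / 19.17 = 18.11 MPa

18.11 MPa


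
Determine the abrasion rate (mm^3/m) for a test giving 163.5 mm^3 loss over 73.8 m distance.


Rate = volume_loss / distance
= 163.5 / 73.8
= 2.215 mm^3/m

2.215 mm^3/m


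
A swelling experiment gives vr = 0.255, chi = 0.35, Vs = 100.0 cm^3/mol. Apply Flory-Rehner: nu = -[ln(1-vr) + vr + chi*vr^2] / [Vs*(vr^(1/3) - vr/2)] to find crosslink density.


ln(1 - vr) = ln(1 - 0.255) = -0.2944
Numerator = -((-0.2944) + 0.255 + 0.35 * 0.255^2) = 0.0166
Denominator = 100.0 * (0.255^(1/3) - 0.255/2) = 50.6633
nu = 0.0166 / 50.6633 = 3.2790e-04 mol/cm^3

3.2790e-04 mol/cm^3


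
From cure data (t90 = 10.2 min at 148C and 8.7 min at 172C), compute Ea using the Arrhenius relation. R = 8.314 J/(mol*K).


T1 = 421.15 K, T2 = 445.15 K
1/T1 - 1/T2 = 1.2802e-04
ln(t1/t2) = ln(10.2/8.7) = 0.1591
Ea = 8.314 * 0.1591 / 1.2802e-04 = 10330.3672 J/mol
Ea = 10.33 kJ/mol

10.33 kJ/mol


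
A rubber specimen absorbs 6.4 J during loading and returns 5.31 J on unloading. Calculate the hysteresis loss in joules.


Hysteresis loss = loading - unloading
= 6.4 - 5.31
= 1.09 J

1.09 J


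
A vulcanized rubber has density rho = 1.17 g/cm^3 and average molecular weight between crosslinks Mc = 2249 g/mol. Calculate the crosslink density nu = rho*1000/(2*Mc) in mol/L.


nu = rho * 1000 / (2 * Mc)
nu = 1.17 * 1000 / (2 * 2249)
nu = 1170.0 / 4498
nu = 0.2601 mol/L

0.2601 mol/L


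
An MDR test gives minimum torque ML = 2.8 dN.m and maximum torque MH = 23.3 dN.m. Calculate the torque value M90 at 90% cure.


M90 = ML + 0.9 * (MH - ML)
M90 = 2.8 + 0.9 * (23.3 - 2.8)
M90 = 2.8 + 0.9 * 20.5
M90 = 21.25 dN.m

21.25 dN.m


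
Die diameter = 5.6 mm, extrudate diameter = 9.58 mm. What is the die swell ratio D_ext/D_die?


Die swell ratio = D_extrudate / D_die
= 9.58 / 5.6
= 1.711

Die swell = 1.711


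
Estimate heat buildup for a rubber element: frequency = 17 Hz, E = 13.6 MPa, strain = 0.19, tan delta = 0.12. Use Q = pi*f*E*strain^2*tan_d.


Q = pi * f * E * strain^2 * tan_d
= pi * 17 * 13.6 * 0.19^2 * 0.12
= pi * 17 * 13.6 * 0.0361 * 0.12
= 3.1465

Q = 3.1465


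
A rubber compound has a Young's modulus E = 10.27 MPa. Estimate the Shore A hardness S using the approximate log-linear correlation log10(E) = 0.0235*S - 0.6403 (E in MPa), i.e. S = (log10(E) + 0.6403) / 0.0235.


log10(E) = 0.0235*S - 0.6403  =>  S = (log10(E) + 0.6403) / 0.0235
log10(10.27) = 1.011570
S = (1.011570 + 0.6403) / 0.0235 = 1.651870 / 0.0235
S = 70.3

Shore A = 70.3


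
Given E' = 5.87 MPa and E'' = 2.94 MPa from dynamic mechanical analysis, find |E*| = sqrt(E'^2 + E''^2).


|E*| = sqrt(E'^2 + E''^2)
= sqrt(5.87^2 + 2.94^2)
= sqrt(34.4569 + 8.6436)
= 6.565 MPa

6.565 MPa


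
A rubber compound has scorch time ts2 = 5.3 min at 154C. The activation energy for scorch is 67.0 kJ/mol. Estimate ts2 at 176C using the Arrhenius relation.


Convert temperatures: T1 = 154 + 273.15 = 427.15 K, T2 = 176 + 273.15 = 449.15 K
ts2_new = 5.3 * exp(67000 / 8.314 * (1/449.15 - 1/427.15))
1/T2 - 1/T1 = -1.1467e-04
ts2_new = 2.1 min

2.1 min


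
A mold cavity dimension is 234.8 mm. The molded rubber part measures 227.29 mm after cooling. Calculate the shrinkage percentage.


Shrinkage = (mold - part) / mold * 100
= (234.8 - 227.29) / 234.8 * 100
= 7.51 / 234.8 * 100
= 3.2%

3.2%


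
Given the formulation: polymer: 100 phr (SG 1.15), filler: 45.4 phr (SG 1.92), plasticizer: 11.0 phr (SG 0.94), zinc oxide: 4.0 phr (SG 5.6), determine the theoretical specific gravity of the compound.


Sum of weights = 160.4
Volume contributions:
  polymer: 100/1.15 = 86.9565
  filler: 45.4/1.92 = 23.6458
  plasticizer: 11.0/0.94 = 11.7021
  zinc oxide: 4.0/5.6 = 0.7143
Sum of volumes = 123.0188
SG = 160.4 / 123.0188 = 1.304

SG = 1.304


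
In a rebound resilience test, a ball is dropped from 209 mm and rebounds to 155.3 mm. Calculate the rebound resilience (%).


Resilience = h_rebound / h_drop * 100
= 155.3 / 209 * 100
= 74.3%

74.3%


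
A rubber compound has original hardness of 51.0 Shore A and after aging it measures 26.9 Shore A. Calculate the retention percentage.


Retention = aged / original * 100
= 26.9 / 51.0 * 100
= 52.7%

52.7%


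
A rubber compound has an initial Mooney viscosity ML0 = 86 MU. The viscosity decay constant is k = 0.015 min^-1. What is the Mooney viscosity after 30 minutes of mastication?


ML = ML0 * exp(-k * t)
ML = 86 * exp(-0.015 * 30)
ML = 86 * 0.6376
ML = 54.84 MU

54.84 MU


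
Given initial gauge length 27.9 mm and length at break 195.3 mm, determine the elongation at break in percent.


Elongation = (Lf - L0) / L0 * 100
= (195.3 - 27.9) / 27.9 * 100
= 167.4 / 27.9 * 100
= 600.0%

600.0%


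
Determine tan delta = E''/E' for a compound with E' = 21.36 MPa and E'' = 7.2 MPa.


tan delta = E'' / E'
= 7.2 / 21.36
= 0.3371

tan delta = 0.3371


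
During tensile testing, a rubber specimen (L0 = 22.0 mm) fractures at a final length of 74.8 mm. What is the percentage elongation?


Elongation = (Lf - L0) / L0 * 100
= (74.8 - 22.0) / 22.0 * 100
= 52.8 / 22.0 * 100
= 240.0%

240.0%


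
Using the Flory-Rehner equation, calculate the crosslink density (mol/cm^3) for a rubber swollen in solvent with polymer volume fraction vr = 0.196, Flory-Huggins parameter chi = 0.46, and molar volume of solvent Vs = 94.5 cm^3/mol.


ln(1 - vr) = ln(1 - 0.196) = -0.2182
Numerator = -((-0.2182) + 0.196 + 0.46 * 0.196^2) = 0.0045
Denominator = 94.5 * (0.196^(1/3) - 0.196/2) = 45.6320
nu = 0.0045 / 45.6320 = 9.8279e-05 mol/cm^3

9.8279e-05 mol/cm^3


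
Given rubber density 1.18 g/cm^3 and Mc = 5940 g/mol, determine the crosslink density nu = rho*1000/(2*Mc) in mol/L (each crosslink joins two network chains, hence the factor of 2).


nu = rho * 1000 / (2 * Mc)
nu = 1.18 * 1000 / (2 * 5940)
nu = 1180.0 / 11880
nu = 0.0993 mol/L

0.0993 mol/L


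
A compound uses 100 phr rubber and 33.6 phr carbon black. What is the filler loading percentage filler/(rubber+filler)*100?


Filler % = filler / (rubber + filler) * 100
= 33.6 / (100 + 33.6) * 100
= 33.6 / 133.6 * 100
= 25.15%

25.15%


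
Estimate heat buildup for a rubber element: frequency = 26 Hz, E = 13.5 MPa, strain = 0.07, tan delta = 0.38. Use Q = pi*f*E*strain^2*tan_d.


Q = pi * f * E * strain^2 * tan_d
= pi * 26 * 13.5 * 0.07^2 * 0.38
= pi * 26 * 13.5 * 0.0049 * 0.38
= 2.0532

Q = 2.0532


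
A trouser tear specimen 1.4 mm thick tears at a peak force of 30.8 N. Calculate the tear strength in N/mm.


Tear strength = force / thickness
= 30.8 / 1.4
= 22.0 N/mm

22.0 N/mm


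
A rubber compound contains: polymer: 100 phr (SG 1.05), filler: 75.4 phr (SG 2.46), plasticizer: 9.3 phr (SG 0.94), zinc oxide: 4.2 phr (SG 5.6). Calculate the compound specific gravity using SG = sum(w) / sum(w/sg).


Sum of weights = 188.9
Volume contributions:
  polymer: 100/1.05 = 95.2381
  filler: 75.4/2.46 = 30.6504
  plasticizer: 9.3/0.94 = 9.8936
  zinc oxide: 4.2/5.6 = 0.7500
Sum of volumes = 136.5321
SG = 188.9 / 136.5321 = 1.384

SG = 1.384


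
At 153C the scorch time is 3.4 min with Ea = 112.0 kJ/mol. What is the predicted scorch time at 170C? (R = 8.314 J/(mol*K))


Convert temperatures: T1 = 153 + 273.15 = 426.15 K, T2 = 170 + 273.15 = 443.15 K
ts2_new = 3.4 * exp(112000 / 8.314 * (1/443.15 - 1/426.15))
1/T2 - 1/T1 = -9.0019e-05
ts2_new = 1.01 min

1.01 min


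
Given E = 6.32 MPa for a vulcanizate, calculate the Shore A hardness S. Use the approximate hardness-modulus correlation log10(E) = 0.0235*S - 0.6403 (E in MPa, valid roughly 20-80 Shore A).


log10(E) = 0.0235*S - 0.6403  =>  S = (log10(E) + 0.6403) / 0.0235
log10(6.32) = 0.800717
S = (0.800717 + 0.6403) / 0.0235 = 1.441017 / 0.0235
S = 61.3

Shore A = 61.3


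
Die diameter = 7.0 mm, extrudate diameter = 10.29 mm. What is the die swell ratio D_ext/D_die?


Die swell ratio = D_extrudate / D_die
= 10.29 / 7.0
= 1.47

Die swell = 1.47


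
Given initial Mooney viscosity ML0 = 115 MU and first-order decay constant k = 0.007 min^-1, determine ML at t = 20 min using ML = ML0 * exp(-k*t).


ML = ML0 * exp(-k * t)
ML = 115 * exp(-0.007 * 20)
ML = 115 * 0.8694
ML = 99.98 MU

99.98 MU


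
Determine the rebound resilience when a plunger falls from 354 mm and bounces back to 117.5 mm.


Resilience = h_rebound / h_drop * 100
= 117.5 / 354 * 100
= 33.2%

33.2%


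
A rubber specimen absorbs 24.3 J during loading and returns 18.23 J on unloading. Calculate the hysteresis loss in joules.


Hysteresis loss = loading - unloading
= 24.3 - 18.23
= 6.07 J

6.07 J


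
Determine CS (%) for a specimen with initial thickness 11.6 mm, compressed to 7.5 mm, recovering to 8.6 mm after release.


CS = (t0 - recovered) / (t0 - ts) * 100
= (11.6 - 8.6) / (11.6 - 7.5) * 100
= 3.0 / 4.1 * 100
= 73.2%

73.2%


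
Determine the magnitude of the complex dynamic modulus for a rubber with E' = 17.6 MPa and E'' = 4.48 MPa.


|E*| = sqrt(E'^2 + E''^2)
= sqrt(17.6^2 + 4.48^2)
= sqrt(309.7600 + 20.0704)
= 18.161 MPa

18.161 MPa


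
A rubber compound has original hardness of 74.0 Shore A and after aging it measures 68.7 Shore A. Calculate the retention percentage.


Retention = aged / original * 100
= 68.7 / 74.0 * 100
= 92.8%

92.8%


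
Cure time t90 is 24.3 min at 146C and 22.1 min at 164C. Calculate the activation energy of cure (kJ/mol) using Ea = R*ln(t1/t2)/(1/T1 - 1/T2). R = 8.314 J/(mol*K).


T1 = 419.15 K, T2 = 437.15 K
1/T1 - 1/T2 = 9.8236e-05
ln(t1/t2) = ln(24.3/22.1) = 0.0949
Ea = 8.314 * 0.0949 / 9.8236e-05 = 8031.5233 J/mol
Ea = 8.03 kJ/mol

8.03 kJ/mol


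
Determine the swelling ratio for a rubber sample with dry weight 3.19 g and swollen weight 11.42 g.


Q = W_swollen / W_dry
Q = 11.42 / 3.19
Q = 3.58

Q = 3.58


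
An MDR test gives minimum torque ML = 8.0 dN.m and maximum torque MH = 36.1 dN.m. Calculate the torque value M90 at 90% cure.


M90 = ML + 0.9 * (MH - ML)
M90 = 8.0 + 0.9 * (36.1 - 8.0)
M90 = 8.0 + 0.9 * 28.1
M90 = 33.29 dN.m

33.29 dN.m


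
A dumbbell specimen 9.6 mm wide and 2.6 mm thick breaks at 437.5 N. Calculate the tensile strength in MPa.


Area = width * thickness = 9.6 * 2.6 = 24.96 mm^2
TS = force / area = 437.5 / 24.96 = 17.53 MPa

17.53 MPa


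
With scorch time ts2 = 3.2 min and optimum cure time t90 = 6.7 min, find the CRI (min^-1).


CRI = 100 / (t90 - ts2)
= 100 / (6.7 - 3.2)
= 100 / 3.5
= 28.57 min^-1

28.57 min^-1


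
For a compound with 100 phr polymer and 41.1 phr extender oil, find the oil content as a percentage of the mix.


Oil % = oil / (100 + oil) * 100
= 41.1 / (100 + 41.1) * 100
= 41.1 / 141.1 * 100
= 29.13%

29.13%
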